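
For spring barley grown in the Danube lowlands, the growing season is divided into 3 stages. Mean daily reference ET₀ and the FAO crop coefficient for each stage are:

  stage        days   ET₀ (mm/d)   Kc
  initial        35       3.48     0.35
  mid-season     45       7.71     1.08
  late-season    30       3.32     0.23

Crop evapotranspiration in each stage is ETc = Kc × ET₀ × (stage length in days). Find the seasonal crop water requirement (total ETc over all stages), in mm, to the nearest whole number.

440 mm

initial: 0.35 × 3.48 × 35 = 42.63 mm
mid-season: 1.08 × 7.71 × 45 = 374.71 mm
late-season: 0.23 × 3.32 × 30 = 22.91 mm
Seasonal total = 440.25 mm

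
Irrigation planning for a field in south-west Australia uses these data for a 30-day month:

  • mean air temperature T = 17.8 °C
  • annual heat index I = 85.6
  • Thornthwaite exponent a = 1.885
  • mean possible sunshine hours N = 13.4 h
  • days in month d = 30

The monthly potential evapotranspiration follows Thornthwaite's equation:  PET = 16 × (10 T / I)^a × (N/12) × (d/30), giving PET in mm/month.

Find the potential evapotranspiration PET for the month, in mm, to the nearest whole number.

10T/I = 10 × 17.8 / 85.6 = 2.0794
(10T/I)^a = 2.0794^1.885 = 3.9748
Uncorrected PET = 16 × 3.9748 = 63.597 mm
Correction = (N/12)(d/30) = (13.4/12)(30/30) = 1.1167
PET = 63.597 × 1.1167 = 71.019 mm/month

71 mm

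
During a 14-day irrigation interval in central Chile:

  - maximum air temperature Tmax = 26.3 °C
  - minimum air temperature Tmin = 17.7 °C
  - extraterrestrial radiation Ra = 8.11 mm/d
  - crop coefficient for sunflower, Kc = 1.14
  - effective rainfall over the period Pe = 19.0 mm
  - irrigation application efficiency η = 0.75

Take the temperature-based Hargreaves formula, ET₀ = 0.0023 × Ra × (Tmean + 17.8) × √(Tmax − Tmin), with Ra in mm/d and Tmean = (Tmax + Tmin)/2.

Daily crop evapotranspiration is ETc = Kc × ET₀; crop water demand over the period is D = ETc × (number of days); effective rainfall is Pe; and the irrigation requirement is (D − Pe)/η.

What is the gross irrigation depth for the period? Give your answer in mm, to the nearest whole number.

21 mm

Tmean = (26.3 + 17.7)/2 = 22.00 °C
ET₀ = 0.0023 × 8.11 × (22.00 + 17.8) × √8.6 = 0.0023 × 8.11 × 39.80 × 2.9326 = 2.1771 mm/d
ETc = Kc × ET₀ = 1.14 × 2.1771 = 2.4819 mm/d
Crop demand D = ETc × 14 d = 2.4819 × 14 = 34.747 mm
D − Pe = 34.747 − 19.0 = 15.747 mm
Gross irrigation = 15.747 / 0.75 = 20.996 mm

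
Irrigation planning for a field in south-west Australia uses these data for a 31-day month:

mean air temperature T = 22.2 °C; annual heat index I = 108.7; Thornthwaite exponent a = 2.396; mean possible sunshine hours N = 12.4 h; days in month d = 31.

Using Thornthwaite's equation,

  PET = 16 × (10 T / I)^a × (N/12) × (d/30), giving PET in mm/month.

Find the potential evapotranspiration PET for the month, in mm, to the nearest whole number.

10T/I = 10 × 22.2 / 108.7 = 2.0423
(10T/I)^a = 2.0423^2.396 = 5.5341
Uncorrected PET = 16 × 5.5341 = 88.546 mm
Correction = (N/12)(d/30) = (12.4/12)(31/30) = 1.0678
PET = 88.546 × 1.0678 = 94.549 mm/month

95 mm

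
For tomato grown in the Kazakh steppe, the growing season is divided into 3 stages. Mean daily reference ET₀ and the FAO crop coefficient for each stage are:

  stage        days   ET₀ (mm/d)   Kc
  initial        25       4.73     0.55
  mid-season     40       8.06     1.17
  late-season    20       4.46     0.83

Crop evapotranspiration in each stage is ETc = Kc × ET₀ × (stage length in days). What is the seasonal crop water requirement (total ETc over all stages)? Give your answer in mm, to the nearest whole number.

initial: 0.55 × 4.73 × 25 = 65.04 mm
mid-season: 1.17 × 8.06 × 40 = 377.21 mm
late-season: 0.83 × 4.46 × 20 = 74.04 mm
Seasonal total = 516.29 mm

516 mm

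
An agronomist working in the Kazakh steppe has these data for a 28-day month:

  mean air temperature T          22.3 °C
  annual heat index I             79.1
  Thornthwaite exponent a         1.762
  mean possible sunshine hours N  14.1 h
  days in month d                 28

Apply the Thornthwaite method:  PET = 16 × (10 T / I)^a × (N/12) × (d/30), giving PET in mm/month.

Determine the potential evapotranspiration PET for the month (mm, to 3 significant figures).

10T/I = 10 × 22.3 / 79.1 = 2.8192
(10T/I)^a = 2.8192^1.762 = 6.2104
Uncorrected PET = 16 × 6.2104 = 99.366 mm
Correction = (N/12)(d/30) = (14.1/12)(28/30) = 1.0967
PET = 99.366 × 1.0967 = 108.975 mm/month

109 mm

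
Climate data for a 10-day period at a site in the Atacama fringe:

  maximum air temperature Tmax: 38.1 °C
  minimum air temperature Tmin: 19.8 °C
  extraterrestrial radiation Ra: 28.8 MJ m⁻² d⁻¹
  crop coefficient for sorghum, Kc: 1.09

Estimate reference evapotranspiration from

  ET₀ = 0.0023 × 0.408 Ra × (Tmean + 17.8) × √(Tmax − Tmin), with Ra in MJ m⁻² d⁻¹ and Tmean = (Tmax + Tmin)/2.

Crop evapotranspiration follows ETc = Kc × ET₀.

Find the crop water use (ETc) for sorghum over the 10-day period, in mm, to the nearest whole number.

Tmean = (38.1 + 19.8)/2 = 28.95 °C
0.408 Ra = 0.408 × 28.8 = 11.7504 mm/d equivalent
ET₀ = 0.0023 × 11.7504 × (28.95 + 17.8) × √18.3 = 0.0023 × 11.7504 × 46.75 × 4.2778 = 5.4048 mm/d
ETc = Kc × ET₀ = 1.09 × 5.4048 = 5.8912 mm/d
Over 10 days: 5.8912 × 10 = 58.912 mm

59 mm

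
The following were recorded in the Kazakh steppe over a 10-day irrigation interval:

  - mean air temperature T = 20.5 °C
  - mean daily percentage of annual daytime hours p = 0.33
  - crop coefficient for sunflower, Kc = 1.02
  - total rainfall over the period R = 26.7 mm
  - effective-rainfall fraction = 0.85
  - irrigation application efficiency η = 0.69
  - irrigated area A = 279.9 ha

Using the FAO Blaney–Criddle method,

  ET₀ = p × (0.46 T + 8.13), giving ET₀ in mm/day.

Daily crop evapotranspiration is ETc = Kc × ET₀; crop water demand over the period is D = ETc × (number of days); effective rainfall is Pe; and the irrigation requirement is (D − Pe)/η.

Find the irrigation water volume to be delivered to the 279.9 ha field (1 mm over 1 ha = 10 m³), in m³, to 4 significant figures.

ET₀ = 0.33 × (0.46 × 20.5 + 8.13) = 0.33 × 17.560 = 5.7948 mm/d
ETc = Kc × ET₀ = 1.02 × 5.7948 = 5.9107 mm/d
Crop demand D = ETc × 10 d = 5.9107 × 10 = 59.107 mm
Pe = 0.85 × 26.7 = 22.695 mm
D − Pe = 59.107 − 22.695 = 36.412 mm
Gross irrigation = 36.412 / 0.69 = 52.771 mm
Volume = 52.771 mm × 279.9 ha × 10 = 147706.0 m³

147700 m³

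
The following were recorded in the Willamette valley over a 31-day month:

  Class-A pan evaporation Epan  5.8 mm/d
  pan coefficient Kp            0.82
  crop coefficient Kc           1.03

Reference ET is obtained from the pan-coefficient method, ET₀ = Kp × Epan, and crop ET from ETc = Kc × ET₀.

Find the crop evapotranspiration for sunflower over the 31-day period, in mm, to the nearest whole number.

152 mm

ET₀ = 0.82 × 5.8 = 4.7560 mm/d
ETc = Kc × ET₀ = 1.03 × 4.7560 = 4.8987 mm/d
Over 31 days: 4.8987 × 31 = 151.860 mm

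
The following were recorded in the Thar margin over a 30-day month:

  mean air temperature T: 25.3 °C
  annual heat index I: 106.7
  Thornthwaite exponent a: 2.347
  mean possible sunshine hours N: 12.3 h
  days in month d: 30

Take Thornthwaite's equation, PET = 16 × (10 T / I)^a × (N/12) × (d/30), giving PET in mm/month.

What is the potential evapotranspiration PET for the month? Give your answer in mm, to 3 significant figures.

10T/I = 10 × 25.3 / 106.7 = 2.3711
(10T/I)^a = 2.3711^2.347 = 7.5859
Uncorrected PET = 16 × 7.5859 = 121.374 mm
Correction = (N/12)(d/30) = (12.3/12)(30/30) = 1.0250
PET = 121.374 × 1.0250 = 124.408 mm/month

124 mm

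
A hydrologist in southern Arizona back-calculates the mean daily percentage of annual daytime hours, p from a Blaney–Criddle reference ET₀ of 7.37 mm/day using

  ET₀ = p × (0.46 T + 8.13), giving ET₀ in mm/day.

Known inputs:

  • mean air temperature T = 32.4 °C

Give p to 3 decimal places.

0.320

p = ET₀ / (0.46 T + 8.13) = 7.37 / (0.46 × 32.4 + 8.13) = 7.37 / 23.034 = 0.3200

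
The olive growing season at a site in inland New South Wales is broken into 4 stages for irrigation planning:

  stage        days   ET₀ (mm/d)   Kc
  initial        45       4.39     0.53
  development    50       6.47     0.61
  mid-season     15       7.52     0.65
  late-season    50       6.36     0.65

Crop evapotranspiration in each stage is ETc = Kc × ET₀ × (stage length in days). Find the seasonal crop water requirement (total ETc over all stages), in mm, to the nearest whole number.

582 mm

initial: 0.53 × 4.39 × 45 = 104.70 mm
development: 0.61 × 6.47 × 50 = 197.34 mm
mid-season: 0.65 × 7.52 × 15 = 73.32 mm
late-season: 0.65 × 6.36 × 50 = 206.70 mm
Seasonal total = 582.06 mm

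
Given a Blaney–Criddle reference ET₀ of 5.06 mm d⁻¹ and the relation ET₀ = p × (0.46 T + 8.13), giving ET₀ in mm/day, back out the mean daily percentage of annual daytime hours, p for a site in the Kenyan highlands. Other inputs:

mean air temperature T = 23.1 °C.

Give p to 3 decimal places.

p = ET₀ / (0.46 T + 8.13) = 5.06 / (0.46 × 23.1 + 8.13) = 5.06 / 18.756 = 0.2698

0.270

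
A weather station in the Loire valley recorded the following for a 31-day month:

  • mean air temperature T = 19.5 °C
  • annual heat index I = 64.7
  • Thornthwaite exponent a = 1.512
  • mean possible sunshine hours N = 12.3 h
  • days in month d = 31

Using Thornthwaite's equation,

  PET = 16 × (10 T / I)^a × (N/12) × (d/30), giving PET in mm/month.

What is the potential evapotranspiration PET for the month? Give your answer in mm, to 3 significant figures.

89.9 mm

10T/I = 10 × 19.5 / 64.7 = 3.0139
(10T/I)^a = 3.0139^1.512 = 5.3020
Uncorrected PET = 16 × 5.3020 = 84.832 mm
Correction = (N/12)(d/30) = (12.3/12)(31/30) = 1.0592
PET = 84.832 × 1.0592 = 89.854 mm/month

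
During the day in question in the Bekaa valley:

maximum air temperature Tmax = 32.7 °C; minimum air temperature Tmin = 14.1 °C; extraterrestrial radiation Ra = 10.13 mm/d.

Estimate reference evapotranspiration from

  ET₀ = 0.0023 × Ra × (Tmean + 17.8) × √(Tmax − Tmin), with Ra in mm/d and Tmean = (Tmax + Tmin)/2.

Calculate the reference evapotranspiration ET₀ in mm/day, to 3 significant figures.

Tmean = (32.7 + 14.1)/2 = 23.40 °C
ET₀ = 0.0023 × 10.13 × (23.40 + 17.8) × √18.6 = 0.0023 × 10.13 × 41.20 × 4.3128 = 4.1399 mm/d

4.14 mm/day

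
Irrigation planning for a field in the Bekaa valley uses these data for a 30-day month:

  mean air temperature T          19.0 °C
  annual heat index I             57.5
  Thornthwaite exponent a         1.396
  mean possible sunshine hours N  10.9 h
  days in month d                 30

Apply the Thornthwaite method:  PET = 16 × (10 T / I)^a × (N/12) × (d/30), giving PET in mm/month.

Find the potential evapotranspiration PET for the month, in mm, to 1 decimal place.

77.1 mm

10T/I = 10 × 19.0 / 57.5 = 3.3043
(10T/I)^a = 3.3043^1.396 = 5.3044
Uncorrected PET = 16 × 5.3044 = 84.870 mm
Correction = (N/12)(d/30) = (10.9/12)(30/30) = 0.9083
PET = 84.870 × 0.9083 = 77.087 mm/month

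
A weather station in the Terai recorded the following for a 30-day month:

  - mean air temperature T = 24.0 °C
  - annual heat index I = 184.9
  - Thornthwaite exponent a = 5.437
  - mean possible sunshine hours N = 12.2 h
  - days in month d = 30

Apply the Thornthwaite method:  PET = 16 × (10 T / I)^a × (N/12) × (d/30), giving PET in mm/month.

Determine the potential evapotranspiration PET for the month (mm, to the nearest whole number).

10T/I = 10 × 24.0 / 184.9 = 1.2980
(10T/I)^a = 1.2980^5.437 = 4.1293
Uncorrected PET = 16 × 4.1293 = 66.069 mm
Correction = (N/12)(d/30) = (12.2/12)(30/30) = 1.0167
PET = 66.069 × 1.0167 = 67.172 mm/month

67 mm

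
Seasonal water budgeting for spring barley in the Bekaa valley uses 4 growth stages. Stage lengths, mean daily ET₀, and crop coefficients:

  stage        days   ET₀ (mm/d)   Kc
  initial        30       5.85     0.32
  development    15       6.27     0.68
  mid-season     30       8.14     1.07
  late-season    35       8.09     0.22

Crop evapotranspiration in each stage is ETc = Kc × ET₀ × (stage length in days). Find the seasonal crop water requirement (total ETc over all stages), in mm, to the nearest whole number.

initial: 0.32 × 5.85 × 30 = 56.16 mm
development: 0.68 × 6.27 × 15 = 63.95 mm
mid-season: 1.07 × 8.14 × 30 = 261.29 mm
late-season: 0.22 × 8.09 × 35 = 62.29 mm
Seasonal total = 443.69 mm

444 mm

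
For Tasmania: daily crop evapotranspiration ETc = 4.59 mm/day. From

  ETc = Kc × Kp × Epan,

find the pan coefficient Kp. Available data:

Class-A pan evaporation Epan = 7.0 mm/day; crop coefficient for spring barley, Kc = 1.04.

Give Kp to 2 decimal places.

ETc = Kc × Kp × Epan  ⇒  Kp = ETc / (Kc × Epan)
Kp = 4.59 / (1.04 × 7.0) = 4.59 / 7.280 = 0.6305

0.63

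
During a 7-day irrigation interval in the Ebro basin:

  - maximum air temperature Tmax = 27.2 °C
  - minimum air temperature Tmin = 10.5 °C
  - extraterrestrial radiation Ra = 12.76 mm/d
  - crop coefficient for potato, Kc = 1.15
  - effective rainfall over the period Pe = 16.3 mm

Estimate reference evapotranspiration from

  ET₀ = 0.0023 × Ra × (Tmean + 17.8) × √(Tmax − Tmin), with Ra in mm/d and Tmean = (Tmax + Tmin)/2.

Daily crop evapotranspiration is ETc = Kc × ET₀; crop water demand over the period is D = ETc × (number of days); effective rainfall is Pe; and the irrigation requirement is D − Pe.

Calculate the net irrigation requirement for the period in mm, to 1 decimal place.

Tmean = (27.2 + 10.5)/2 = 18.85 °C
ET₀ = 0.0023 × 12.76 × (18.85 + 17.8) × √16.7 = 0.0023 × 12.76 × 36.65 × 4.0866 = 4.3956 mm/d
ETc = Kc × ET₀ = 1.15 × 4.3956 = 5.0549 mm/d
Crop demand D = ETc × 7 d = 5.0549 × 7 = 35.384 mm
D − Pe = 35.384 − 16.3 = 19.084 mm

19.1 mm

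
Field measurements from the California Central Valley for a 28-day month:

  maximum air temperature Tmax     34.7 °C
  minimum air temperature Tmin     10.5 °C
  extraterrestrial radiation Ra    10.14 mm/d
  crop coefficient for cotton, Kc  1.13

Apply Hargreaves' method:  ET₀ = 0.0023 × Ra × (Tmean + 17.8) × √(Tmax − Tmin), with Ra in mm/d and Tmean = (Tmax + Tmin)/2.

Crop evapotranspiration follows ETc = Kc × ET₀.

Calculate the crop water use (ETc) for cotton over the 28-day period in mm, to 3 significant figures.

Tmean = (34.7 + 10.5)/2 = 22.60 °C
ET₀ = 0.0023 × 10.14 × (22.60 + 17.8) × √24.2 = 0.0023 × 10.14 × 40.40 × 4.9193 = 4.6350 mm/d
ETc = Kc × ET₀ = 1.13 × 4.6350 = 5.2376 mm/d
Over 28 days: 5.2376 × 28 = 146.653 mm

147 mm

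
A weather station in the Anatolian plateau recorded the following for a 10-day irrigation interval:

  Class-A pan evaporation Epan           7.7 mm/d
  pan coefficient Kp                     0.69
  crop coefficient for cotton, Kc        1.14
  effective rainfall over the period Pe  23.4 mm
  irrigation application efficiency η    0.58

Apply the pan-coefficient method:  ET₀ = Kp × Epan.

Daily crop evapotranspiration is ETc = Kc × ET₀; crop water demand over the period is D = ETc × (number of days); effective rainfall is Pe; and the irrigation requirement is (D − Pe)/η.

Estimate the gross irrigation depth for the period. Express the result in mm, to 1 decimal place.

64.1 mm

ET₀ = 0.69 × 7.7 = 5.3130 mm/d
ETc = Kc × ET₀ = 1.14 × 5.3130 = 6.0568 mm/d
Crop demand D = ETc × 10 d = 6.0568 × 10 = 60.568 mm
D − Pe = 60.568 − 23.4 = 37.168 mm
Gross irrigation = 37.168 / 0.58 = 64.083 mm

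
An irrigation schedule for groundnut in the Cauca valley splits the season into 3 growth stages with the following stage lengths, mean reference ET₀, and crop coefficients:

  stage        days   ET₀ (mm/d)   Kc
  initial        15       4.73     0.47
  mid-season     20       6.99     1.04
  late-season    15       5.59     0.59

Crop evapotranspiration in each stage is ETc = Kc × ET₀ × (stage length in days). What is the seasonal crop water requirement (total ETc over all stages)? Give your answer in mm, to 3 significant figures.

initial: 0.47 × 4.73 × 15 = 33.35 mm
mid-season: 1.04 × 6.99 × 20 = 145.39 mm
late-season: 0.59 × 5.59 × 15 = 49.47 mm
Seasonal total = 228.21 mm

228 mm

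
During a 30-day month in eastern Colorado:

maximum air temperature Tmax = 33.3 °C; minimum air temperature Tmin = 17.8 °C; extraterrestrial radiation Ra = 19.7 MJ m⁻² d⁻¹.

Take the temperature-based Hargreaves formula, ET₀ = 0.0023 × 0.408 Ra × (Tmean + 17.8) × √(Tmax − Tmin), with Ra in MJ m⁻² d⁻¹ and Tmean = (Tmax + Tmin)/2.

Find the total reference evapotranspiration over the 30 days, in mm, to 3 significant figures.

94.7 mm

Tmean = (33.3 + 17.8)/2 = 25.55 °C
0.408 Ra = 0.408 × 19.7 = 8.0376 mm/d equivalent
ET₀ = 0.0023 × 8.0376 × (25.55 + 17.8) × √15.5 = 0.0023 × 8.0376 × 43.35 × 3.9370 = 3.1551 mm/d
Over 30 days: 3.1551 × 30 = 94.653 mm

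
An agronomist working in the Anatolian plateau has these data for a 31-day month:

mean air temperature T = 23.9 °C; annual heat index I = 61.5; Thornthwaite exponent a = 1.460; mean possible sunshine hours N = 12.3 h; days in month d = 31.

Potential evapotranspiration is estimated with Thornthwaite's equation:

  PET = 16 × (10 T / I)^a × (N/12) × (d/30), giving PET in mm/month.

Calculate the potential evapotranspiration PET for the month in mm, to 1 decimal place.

10T/I = 10 × 23.9 / 61.5 = 3.8862
(10T/I)^a = 3.8862^1.460 = 7.2562
Uncorrected PET = 16 × 7.2562 = 116.099 mm
Correction = (N/12)(d/30) = (12.3/12)(31/30) = 1.0592
PET = 116.099 × 1.0592 = 122.972 mm/month

123.0 mm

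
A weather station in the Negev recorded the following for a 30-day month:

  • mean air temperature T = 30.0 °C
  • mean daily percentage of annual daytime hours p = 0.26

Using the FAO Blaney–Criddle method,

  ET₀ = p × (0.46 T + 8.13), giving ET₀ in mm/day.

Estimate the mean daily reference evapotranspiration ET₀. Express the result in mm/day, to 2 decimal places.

5.70 mm/day

ET₀ = 0.26 × (0.46 × 30.0 + 8.13) = 0.26 × 21.930 = 5.7018 mm/d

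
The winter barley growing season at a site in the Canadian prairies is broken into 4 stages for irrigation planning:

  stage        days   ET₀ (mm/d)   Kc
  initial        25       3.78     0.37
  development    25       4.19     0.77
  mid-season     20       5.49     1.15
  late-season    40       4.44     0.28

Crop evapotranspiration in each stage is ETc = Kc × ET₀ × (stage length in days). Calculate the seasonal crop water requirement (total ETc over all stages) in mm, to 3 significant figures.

initial: 0.37 × 3.78 × 25 = 34.97 mm
development: 0.77 × 4.19 × 25 = 80.66 mm
mid-season: 1.15 × 5.49 × 20 = 126.27 mm
late-season: 0.28 × 4.44 × 40 = 49.73 mm
Seasonal total = 291.63 mm

292 mm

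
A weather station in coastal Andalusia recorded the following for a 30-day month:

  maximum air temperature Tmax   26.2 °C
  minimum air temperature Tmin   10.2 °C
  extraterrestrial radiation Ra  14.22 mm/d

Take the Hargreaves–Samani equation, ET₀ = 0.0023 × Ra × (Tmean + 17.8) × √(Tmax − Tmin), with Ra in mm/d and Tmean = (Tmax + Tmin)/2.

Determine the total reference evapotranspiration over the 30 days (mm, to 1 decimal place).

141.3 mm

Tmean = (26.2 + 10.2)/2 = 18.20 °C
ET₀ = 0.0023 × 14.22 × (18.20 + 17.8) × √16.0 = 0.0023 × 14.22 × 36.00 × 4.0000 = 4.7097 mm/d
Over 30 days: 4.7097 × 30 = 141.291 mm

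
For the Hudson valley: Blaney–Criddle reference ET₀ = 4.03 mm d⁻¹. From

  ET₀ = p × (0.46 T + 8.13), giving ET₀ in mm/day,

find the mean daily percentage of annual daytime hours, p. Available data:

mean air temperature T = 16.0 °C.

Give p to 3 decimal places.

0.260

p = ET₀ / (0.46 T + 8.13) = 4.03 / (0.46 × 16.0 + 8.13) = 4.03 / 15.490 = 0.2602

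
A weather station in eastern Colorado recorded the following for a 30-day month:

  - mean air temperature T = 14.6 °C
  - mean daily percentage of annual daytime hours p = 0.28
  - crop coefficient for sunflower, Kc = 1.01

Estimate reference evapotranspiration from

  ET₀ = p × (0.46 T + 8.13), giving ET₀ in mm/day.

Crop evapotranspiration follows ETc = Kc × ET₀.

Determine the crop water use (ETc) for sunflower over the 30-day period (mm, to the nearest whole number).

ET₀ = 0.28 × (0.46 × 14.6 + 8.13) = 0.28 × 14.846 = 4.1569 mm/d
ETc = Kc × ET₀ = 1.01 × 4.1569 = 4.1985 mm/d
Over 30 days: 4.1985 × 30 = 125.955 mm

126 mm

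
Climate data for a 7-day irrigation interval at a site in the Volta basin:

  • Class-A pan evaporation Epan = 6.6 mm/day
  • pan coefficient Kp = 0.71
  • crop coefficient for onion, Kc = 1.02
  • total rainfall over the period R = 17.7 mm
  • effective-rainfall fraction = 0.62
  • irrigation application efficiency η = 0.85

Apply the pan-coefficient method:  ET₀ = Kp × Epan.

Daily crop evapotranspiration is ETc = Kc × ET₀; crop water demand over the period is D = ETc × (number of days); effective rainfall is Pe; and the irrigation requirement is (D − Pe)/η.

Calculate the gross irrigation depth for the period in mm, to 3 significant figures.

26.5 mm

ET₀ = 0.71 × 6.6 = 4.6860 mm/d
ETc = Kc × ET₀ = 1.02 × 4.6860 = 4.7797 mm/d
Crop demand D = ETc × 7 d = 4.7797 × 7 = 33.458 mm
Pe = 0.62 × 17.7 = 10.974 mm
D − Pe = 33.458 − 10.974 = 22.484 mm
Gross irrigation = 22.484 / 0.85 = 26.452 mm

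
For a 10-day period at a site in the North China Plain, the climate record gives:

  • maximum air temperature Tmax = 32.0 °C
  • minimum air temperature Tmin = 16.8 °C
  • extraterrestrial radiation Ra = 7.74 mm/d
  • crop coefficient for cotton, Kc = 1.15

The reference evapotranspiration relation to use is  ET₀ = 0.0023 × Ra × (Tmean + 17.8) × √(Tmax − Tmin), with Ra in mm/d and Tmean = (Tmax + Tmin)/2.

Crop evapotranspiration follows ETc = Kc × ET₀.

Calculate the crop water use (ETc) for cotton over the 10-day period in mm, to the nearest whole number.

Tmean = (32.0 + 16.8)/2 = 24.40 °C
ET₀ = 0.0023 × 7.74 × (24.40 + 17.8) × √15.2 = 0.0023 × 7.74 × 42.20 × 3.8987 = 2.9289 mm/d
ETc = Kc × ET₀ = 1.15 × 2.9289 = 3.3682 mm/d
Over 10 days: 3.3682 × 10 = 33.682 mm

34 mm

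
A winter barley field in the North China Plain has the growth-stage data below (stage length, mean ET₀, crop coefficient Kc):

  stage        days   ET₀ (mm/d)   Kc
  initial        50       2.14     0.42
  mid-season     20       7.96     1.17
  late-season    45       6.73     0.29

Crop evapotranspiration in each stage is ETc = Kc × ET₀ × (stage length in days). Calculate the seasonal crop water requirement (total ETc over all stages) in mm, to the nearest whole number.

319 mm

initial: 0.42 × 2.14 × 50 = 44.94 mm
mid-season: 1.17 × 7.96 × 20 = 186.26 mm
late-season: 0.29 × 6.73 × 45 = 87.83 mm
Seasonal total = 319.03 mm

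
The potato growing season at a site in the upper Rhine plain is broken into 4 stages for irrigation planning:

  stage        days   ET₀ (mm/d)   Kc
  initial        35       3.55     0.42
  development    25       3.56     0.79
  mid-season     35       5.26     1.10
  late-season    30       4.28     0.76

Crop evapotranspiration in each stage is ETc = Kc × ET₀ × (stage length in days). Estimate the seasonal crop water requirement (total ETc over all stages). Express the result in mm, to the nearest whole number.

423 mm

initial: 0.42 × 3.55 × 35 = 52.19 mm
development: 0.79 × 3.56 × 25 = 70.31 mm
mid-season: 1.10 × 5.26 × 35 = 202.51 mm
late-season: 0.76 × 4.28 × 30 = 97.58 mm
Seasonal total = 422.59 mm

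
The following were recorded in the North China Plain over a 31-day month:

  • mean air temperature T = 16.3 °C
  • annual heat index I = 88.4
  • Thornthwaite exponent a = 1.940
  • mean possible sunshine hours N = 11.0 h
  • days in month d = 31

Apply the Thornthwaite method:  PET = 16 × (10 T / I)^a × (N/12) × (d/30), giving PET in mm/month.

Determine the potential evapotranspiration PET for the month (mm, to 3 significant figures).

49.7 mm

10T/I = 10 × 16.3 / 88.4 = 1.8439
(10T/I)^a = 1.8439^1.940 = 3.2774
Uncorrected PET = 16 × 3.2774 = 52.438 mm
Correction = (N/12)(d/30) = (11.0/12)(31/30) = 0.9472
PET = 52.438 × 0.9472 = 49.669 mm/month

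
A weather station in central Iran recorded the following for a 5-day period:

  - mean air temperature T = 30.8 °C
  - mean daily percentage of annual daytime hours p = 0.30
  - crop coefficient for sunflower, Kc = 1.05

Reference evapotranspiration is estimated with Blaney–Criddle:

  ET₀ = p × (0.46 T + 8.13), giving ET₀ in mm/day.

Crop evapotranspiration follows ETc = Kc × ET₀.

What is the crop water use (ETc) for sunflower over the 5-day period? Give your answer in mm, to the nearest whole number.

35 mm

ET₀ = 0.30 × (0.46 × 30.8 + 8.13) = 0.30 × 22.298 = 6.6894 mm/d
ETc = Kc × ET₀ = 1.05 × 6.6894 = 7.0239 mm/d
Over 5 days: 7.0239 × 5 = 35.120 mm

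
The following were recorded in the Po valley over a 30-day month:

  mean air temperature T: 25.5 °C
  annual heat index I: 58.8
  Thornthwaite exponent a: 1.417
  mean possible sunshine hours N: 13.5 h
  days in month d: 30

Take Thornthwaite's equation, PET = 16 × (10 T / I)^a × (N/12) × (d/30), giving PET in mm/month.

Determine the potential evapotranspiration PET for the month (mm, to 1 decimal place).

143.9 mm

10T/I = 10 × 25.5 / 58.8 = 4.3367
(10T/I)^a = 4.3367^1.417 = 7.9957
Uncorrected PET = 16 × 7.9957 = 127.931 mm
Correction = (N/12)(d/30) = (13.5/12)(30/30) = 1.1250
PET = 127.931 × 1.1250 = 143.922 mm/month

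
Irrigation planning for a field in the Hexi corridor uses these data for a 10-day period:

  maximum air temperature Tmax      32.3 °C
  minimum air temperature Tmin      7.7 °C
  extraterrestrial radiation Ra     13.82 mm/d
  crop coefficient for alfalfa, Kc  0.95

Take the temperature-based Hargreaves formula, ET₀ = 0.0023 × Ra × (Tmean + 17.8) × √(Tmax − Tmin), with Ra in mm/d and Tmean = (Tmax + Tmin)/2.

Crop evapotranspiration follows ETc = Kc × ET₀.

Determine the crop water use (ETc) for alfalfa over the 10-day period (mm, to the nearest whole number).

57 mm

Tmean = (32.3 + 7.7)/2 = 20.00 °C
ET₀ = 0.0023 × 13.82 × (20.00 + 17.8) × √24.6 = 0.0023 × 13.82 × 37.80 × 4.9598 = 5.9593 mm/d
ETc = Kc × ET₀ = 0.95 × 5.9593 = 5.6613 mm/d
Over 10 days: 5.6613 × 10 = 56.613 mm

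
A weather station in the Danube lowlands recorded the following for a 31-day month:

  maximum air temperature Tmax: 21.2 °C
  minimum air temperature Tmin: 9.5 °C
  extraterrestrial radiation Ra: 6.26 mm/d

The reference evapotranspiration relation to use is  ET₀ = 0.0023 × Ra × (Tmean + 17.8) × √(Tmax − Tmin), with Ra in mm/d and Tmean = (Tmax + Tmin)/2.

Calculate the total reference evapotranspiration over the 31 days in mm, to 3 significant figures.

50.6 mm

Tmean = (21.2 + 9.5)/2 = 15.35 °C
ET₀ = 0.0023 × 6.26 × (15.35 + 17.8) × √11.7 = 0.0023 × 6.26 × 33.15 × 3.4205 = 1.6326 mm/d
Over 31 days: 1.6326 × 31 = 50.611 mm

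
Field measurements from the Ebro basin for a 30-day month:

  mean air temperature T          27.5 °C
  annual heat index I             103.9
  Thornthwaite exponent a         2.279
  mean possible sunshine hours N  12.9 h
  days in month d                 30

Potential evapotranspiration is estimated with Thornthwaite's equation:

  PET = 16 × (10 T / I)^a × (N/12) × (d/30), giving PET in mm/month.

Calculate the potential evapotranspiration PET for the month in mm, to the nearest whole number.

10T/I = 10 × 27.5 / 103.9 = 2.6468
(10T/I)^a = 2.6468^2.279 = 9.1914
Uncorrected PET = 16 × 9.1914 = 147.062 mm
Correction = (N/12)(d/30) = (12.9/12)(30/30) = 1.0750
PET = 147.062 × 1.0750 = 158.092 mm/month

158 mm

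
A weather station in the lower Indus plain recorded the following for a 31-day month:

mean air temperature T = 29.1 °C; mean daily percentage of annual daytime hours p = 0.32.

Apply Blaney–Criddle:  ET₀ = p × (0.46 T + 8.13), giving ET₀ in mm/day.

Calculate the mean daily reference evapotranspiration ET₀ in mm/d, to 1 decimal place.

6.9 mm/d

ET₀ = 0.32 × (0.46 × 29.1 + 8.13) = 0.32 × 21.516 = 6.8851 mm/d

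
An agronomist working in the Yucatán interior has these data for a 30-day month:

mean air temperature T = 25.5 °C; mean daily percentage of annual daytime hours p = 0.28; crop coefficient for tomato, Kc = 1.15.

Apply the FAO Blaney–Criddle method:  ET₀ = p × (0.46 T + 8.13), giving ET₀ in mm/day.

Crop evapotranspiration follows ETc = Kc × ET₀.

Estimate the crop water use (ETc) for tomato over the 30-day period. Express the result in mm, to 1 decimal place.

ET₀ = 0.28 × (0.46 × 25.5 + 8.13) = 0.28 × 19.860 = 5.5608 mm/d
ETc = Kc × ET₀ = 1.15 × 5.5608 = 6.3949 mm/d
Over 30 days: 6.3949 × 30 = 191.847 mm

191.8 mm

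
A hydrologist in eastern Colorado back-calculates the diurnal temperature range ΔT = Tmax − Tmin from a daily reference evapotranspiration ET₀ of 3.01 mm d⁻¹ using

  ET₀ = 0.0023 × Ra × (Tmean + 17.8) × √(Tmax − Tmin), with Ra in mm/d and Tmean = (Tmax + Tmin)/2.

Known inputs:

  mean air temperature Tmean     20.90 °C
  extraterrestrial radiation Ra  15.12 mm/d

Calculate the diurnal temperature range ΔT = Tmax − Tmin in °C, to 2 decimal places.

5.00 °C

√ΔT = ET₀ / [0.0023 × Ra × (Tmean+17.8)] = 3.01 / (0.0023 × 15.12 × 38.70) = 2.2365
ΔT = 2.2365² = 5.002 °C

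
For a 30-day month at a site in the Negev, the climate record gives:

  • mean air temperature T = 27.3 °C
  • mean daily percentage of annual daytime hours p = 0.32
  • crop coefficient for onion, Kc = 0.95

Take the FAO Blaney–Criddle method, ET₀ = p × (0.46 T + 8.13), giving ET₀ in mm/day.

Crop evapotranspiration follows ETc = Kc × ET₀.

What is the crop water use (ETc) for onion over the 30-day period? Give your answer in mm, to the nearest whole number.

189 mm

ET₀ = 0.32 × (0.46 × 27.3 + 8.13) = 0.32 × 20.688 = 6.6202 mm/d
ETc = Kc × ET₀ = 0.95 × 6.6202 = 6.2892 mm/d
Over 30 days: 6.2892 × 30 = 188.676 mm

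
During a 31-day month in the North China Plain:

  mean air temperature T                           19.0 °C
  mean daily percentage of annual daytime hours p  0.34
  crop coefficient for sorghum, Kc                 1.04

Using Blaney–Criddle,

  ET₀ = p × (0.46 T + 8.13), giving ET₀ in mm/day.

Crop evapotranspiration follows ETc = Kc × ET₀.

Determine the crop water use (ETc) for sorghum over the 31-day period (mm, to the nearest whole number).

ET₀ = 0.34 × (0.46 × 19.0 + 8.13) = 0.34 × 16.870 = 5.7358 mm/d
ETc = Kc × ET₀ = 1.04 × 5.7358 = 5.9652 mm/d
Over 31 days: 5.9652 × 31 = 184.921 mm

185 mm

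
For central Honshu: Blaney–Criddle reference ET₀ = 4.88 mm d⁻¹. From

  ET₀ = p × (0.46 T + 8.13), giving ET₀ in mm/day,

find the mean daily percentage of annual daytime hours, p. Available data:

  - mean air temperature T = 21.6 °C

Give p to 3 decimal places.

p = ET₀ / (0.46 T + 8.13) = 4.88 / (0.46 × 21.6 + 8.13) = 4.88 / 18.066 = 0.2701

0.270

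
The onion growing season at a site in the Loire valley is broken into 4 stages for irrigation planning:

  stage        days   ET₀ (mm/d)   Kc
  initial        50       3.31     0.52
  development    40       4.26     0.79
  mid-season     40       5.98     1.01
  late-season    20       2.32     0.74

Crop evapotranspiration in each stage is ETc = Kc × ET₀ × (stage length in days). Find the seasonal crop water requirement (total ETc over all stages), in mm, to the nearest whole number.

initial: 0.52 × 3.31 × 50 = 86.06 mm
development: 0.79 × 4.26 × 40 = 134.62 mm
mid-season: 1.01 × 5.98 × 40 = 241.59 mm
late-season: 0.74 × 2.32 × 20 = 34.34 mm
Seasonal total = 496.61 mm

497 mm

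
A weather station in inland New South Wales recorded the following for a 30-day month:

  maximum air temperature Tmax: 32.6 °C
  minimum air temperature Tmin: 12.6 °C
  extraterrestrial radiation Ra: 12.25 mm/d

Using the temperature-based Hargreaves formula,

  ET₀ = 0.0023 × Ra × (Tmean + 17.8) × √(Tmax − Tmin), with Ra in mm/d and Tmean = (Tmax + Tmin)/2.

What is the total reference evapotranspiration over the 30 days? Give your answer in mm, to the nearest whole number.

153 mm

Tmean = (32.6 + 12.6)/2 = 22.60 °C
ET₀ = 0.0023 × 12.25 × (22.60 + 17.8) × √20.0 = 0.0023 × 12.25 × 40.40 × 4.4721 = 5.0905 mm/d
Over 30 days: 5.0905 × 30 = 152.715 mm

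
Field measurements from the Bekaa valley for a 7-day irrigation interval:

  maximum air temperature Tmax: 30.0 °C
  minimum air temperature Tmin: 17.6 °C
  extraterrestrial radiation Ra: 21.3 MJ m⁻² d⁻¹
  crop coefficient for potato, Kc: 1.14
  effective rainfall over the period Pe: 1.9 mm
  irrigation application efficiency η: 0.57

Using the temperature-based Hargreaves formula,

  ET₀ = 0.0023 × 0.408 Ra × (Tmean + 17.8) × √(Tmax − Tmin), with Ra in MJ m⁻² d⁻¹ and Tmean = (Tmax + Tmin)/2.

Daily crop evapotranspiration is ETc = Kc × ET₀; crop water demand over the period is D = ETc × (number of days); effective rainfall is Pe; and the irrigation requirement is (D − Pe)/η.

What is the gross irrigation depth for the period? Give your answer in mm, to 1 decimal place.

37.7 mm

Tmean = (30.0 + 17.6)/2 = 23.80 °C
0.408 Ra = 0.408 × 21.3 = 8.6904 mm/d equivalent
ET₀ = 0.0023 × 8.6904 × (23.80 + 17.8) × √12.4 = 0.0023 × 8.6904 × 41.60 × 3.5214 = 2.9280 mm/d
ETc = Kc × ET₀ = 1.14 × 2.9280 = 3.3379 mm/d
Crop demand D = ETc × 7 d = 3.3379 × 7 = 23.365 mm
D − Pe = 23.365 − 1.9 = 21.465 mm
Gross irrigation = 21.465 / 0.57 = 37.658 mm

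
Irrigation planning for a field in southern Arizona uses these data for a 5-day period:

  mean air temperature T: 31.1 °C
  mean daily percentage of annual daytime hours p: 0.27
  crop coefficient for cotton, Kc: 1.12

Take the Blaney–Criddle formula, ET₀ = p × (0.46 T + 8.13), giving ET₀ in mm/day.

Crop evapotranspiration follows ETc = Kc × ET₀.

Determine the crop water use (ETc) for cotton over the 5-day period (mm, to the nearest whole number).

ET₀ = 0.27 × (0.46 × 31.1 + 8.13) = 0.27 × 22.436 = 6.0577 mm/d
ETc = Kc × ET₀ = 1.12 × 6.0577 = 6.7846 mm/d
Over 5 days: 6.7846 × 5 = 33.923 mm

34 mm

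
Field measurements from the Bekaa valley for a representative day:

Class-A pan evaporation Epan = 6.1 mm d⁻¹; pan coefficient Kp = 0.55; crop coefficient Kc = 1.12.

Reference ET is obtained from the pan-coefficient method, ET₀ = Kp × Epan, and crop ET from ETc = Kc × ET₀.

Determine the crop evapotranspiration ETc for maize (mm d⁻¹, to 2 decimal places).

3.76 mm d⁻¹

ET₀ = 0.55 × 6.1 = 3.3550 mm/d
ETc = Kc × ET₀ = 1.12 × 3.3550 = 3.7576 mm/d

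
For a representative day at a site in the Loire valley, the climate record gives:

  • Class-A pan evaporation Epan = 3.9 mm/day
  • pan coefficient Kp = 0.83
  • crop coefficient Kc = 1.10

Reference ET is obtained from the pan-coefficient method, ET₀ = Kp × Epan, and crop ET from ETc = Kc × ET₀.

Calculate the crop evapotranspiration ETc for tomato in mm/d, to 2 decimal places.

3.56 mm/d

ET₀ = 0.83 × 3.9 = 3.2370 mm/d
ETc = Kc × ET₀ = 1.10 × 3.2370 = 3.5607 mm/d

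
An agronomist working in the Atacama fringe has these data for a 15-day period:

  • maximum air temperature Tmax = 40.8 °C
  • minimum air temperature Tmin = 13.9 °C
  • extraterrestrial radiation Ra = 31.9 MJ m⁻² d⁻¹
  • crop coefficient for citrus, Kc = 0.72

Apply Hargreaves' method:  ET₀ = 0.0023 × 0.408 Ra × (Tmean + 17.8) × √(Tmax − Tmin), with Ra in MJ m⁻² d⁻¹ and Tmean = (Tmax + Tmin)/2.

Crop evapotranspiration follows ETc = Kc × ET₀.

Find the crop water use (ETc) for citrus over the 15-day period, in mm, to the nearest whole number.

76 mm

Tmean = (40.8 + 13.9)/2 = 27.35 °C
0.408 Ra = 0.408 × 31.9 = 13.0152 mm/d equivalent
ET₀ = 0.0023 × 13.0152 × (27.35 + 17.8) × √26.9 = 0.0023 × 13.0152 × 45.15 × 5.1865 = 7.0099 mm/d
ETc = Kc × ET₀ = 0.72 × 7.0099 = 5.0471 mm/d
Over 15 days: 5.0471 × 15 = 75.707 mm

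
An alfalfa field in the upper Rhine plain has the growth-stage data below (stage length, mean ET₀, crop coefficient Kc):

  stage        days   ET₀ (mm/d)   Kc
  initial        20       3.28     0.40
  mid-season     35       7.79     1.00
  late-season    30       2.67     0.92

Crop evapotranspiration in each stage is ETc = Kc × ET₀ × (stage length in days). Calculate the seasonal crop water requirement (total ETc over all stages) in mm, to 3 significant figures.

373 mm

initial: 0.40 × 3.28 × 20 = 26.24 mm
mid-season: 1.00 × 7.79 × 35 = 272.65 mm
late-season: 0.92 × 2.67 × 30 = 73.69 mm
Seasonal total = 372.58 mm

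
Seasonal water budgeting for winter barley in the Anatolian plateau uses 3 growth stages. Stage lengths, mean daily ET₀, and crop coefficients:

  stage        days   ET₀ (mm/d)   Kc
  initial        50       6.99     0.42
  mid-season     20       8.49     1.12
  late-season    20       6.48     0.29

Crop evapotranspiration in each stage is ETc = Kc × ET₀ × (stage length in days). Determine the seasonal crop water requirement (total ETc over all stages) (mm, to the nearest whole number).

initial: 0.42 × 6.99 × 50 = 146.79 mm
mid-season: 1.12 × 8.49 × 20 = 190.18 mm
late-season: 0.29 × 6.48 × 20 = 37.58 mm
Seasonal total = 374.55 mm

375 mm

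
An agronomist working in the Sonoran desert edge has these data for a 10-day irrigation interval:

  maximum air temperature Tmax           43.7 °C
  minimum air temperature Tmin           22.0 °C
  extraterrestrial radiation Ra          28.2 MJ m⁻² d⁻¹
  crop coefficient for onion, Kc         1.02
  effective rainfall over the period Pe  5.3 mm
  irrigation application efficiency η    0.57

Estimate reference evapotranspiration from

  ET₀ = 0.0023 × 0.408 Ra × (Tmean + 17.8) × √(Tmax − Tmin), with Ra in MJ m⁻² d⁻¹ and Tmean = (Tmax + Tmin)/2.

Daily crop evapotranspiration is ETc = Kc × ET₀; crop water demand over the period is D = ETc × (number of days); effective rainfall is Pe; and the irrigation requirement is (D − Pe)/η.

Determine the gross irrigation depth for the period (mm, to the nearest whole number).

Tmean = (43.7 + 22.0)/2 = 32.85 °C
0.408 Ra = 0.408 × 28.2 = 11.5056 mm/d equivalent
ET₀ = 0.0023 × 11.5056 × (32.85 + 17.8) × √21.7 = 0.0023 × 11.5056 × 50.65 × 4.6583 = 6.2437 mm/d
ETc = Kc × ET₀ = 1.02 × 6.2437 = 6.3686 mm/d
Crop demand D = ETc × 10 d = 6.3686 × 10 = 63.686 mm
D − Pe = 63.686 − 5.3 = 58.386 mm
Gross irrigation = 58.386 / 0.57 = 102.432 mm

102 mm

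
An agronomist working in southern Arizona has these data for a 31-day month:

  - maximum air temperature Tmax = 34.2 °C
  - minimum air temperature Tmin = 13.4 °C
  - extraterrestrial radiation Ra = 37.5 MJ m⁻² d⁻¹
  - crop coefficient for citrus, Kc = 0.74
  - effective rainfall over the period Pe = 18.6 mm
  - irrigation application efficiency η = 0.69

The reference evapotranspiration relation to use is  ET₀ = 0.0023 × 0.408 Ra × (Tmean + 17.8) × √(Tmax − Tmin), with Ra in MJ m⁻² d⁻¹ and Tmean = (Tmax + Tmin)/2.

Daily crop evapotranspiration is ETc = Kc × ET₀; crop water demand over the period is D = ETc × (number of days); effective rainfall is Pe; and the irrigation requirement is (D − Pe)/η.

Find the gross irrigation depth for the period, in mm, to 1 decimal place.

195.0 mm

Tmean = (34.2 + 13.4)/2 = 23.80 °C
0.408 Ra = 0.408 × 37.5 = 15.3000 mm/d equivalent
ET₀ = 0.0023 × 15.3000 × (23.80 + 17.8) × √20.8 = 0.0023 × 15.3000 × 41.60 × 4.5607 = 6.6764 mm/d
ETc = Kc × ET₀ = 0.74 × 6.6764 = 4.9405 mm/d
Crop demand D = ETc × 31 d = 4.9405 × 31 = 153.156 mm
D − Pe = 153.156 − 18.6 = 134.556 mm
Gross irrigation = 134.556 / 0.69 = 195.009 mm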